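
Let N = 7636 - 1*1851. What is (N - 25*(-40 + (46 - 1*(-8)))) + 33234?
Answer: 38669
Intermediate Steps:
N = 5785 (N = 7636 - 1851 = 5785)
(N - 25*(-40 + (46 - 1*(-8)))) + 33234 = (5785 - 25*(-40 + (46 - 1*(-8)))) + 33234 = (5785 - 25*(-40 + (46 + 8))) + 33234 = (5785 - 25*(-40 + 54)) + 33234 = (5785 - 25*14) + 33234 = (5785 - 350) + 33234 = 5435 + 33234 = 38669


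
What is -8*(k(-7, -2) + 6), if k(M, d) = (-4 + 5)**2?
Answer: -56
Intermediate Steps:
k(M, d) = 1 (k(M, d) = 1**2 = 1)
-8*(k(-7, -2) + 6) = -8*(1 + 6) = -8*7 = -56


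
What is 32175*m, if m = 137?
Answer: 4407975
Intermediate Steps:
32175*m = 32175*137 = 4407975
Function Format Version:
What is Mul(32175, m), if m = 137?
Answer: 4407975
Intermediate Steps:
Mul(32175, m) = Mul(32175, 137) = 4407975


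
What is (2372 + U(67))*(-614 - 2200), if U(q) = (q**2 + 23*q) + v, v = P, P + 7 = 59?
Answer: -23789556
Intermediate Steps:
P = 52 (P = -7 + 59 = 52)
v = 52
U(q) = 52 + q**2 + 23*q (U(q) = (q**2 + 23*q) + 52 = 52 + q**2 + 23*q)
(2372 + U(67))*(-614 - 2200) = (2372 + (52 + 67**2 + 23*67))*(-614 - 2200) = (2372 + (52 + 4489 + 1541))*(-2814) = (2372 + 6082)*(-2814) = 8454*(-2814) = -23789556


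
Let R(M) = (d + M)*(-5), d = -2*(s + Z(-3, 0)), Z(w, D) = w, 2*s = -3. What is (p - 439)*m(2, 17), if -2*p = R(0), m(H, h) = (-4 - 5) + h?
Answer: -3332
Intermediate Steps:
s = -3/2 (s = (½)*(-3) = -3/2 ≈ -1.5000)
d = 9 (d = -2*(-3/2 - 3) = -2*(-9/2) = 9)
m(H, h) = -9 + h
R(M) = -45 - 5*M (R(M) = (9 + M)*(-5) = -45 - 5*M)
p = 45/2 (p = -(-45 - 5*0)/2 = -(-45 + 0)/2 = -½*(-45) = 45/2 ≈ 22.500)
(p - 439)*m(2, 17) = (45/2 - 439)*(-9 + 17) = -833/2*8 = -3332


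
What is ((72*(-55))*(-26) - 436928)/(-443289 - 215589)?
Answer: 166984/329439 ≈ 0.50687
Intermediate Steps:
((72*(-55))*(-26) - 436928)/(-443289 - 215589) = (-3960*(-26) - 436928)/(-658878) = (102960 - 436928)*(-1/658878) = -333968*(-1/658878) = 166984/329439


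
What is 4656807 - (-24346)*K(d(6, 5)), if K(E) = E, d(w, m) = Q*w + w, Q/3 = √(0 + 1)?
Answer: 5241111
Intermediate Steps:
Q = 3 (Q = 3*√(0 + 1) = 3*√1 = 3*1 = 3)
d(w, m) = 4*w (d(w, m) = 3*w + w = 4*w)
4656807 - (-24346)*K(d(6, 5)) = 4656807 - (-24346)*4*6 = 4656807 - (-24346)*24 = 4656807 - 1*(-584304) = 4656807 + 584304 = 5241111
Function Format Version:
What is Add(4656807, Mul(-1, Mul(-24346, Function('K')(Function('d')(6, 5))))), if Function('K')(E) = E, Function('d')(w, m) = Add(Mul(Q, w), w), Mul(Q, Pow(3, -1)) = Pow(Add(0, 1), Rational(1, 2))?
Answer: 5241111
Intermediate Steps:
Q = 3 (Q = Mul(3, Pow(Add(0, 1), Rational(1, 2))) = Mul(3, Pow(1, Rational(1, 2))) = Mul(3, 1) = 3)
Function('d')(w, m) = Mul(4, w) (Function('d')(w, m) = Add(Mul(3, w), w) = Mul(4, w))
Add(4656807, Mul(-1, Mul(-24346, Function('K')(Function('d')(6, 5))))) = Add(4656807, Mul(-1, Mul(-24346, Mul(4, 6)))) = Add(4656807, Mul(-1, Mul(-24346, 24))) = Add(4656807, Mul(-1, -584304)) = Add(4656807, 584304) = 5241111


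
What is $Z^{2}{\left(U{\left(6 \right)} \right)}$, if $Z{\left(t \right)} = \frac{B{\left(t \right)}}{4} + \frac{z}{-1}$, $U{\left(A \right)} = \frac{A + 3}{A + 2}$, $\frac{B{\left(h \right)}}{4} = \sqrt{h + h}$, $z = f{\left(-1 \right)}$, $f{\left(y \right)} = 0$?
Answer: $\frac{9}{4} \approx 2.25$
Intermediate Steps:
$z = 0$
$B{\left(h \right)} = 4 \sqrt{2} \sqrt{h}$ ($B{\left(h \right)} = 4 \sqrt{h + h} = 4 \sqrt{2 h} = 4 \sqrt{2} \sqrt{h}$)
$U{\left(A \right)} = \frac{3 + A}{2 + A}$
$Z{\left(t \right)} = \sqrt{2} \sqrt{t}$ ($Z{\left(t \right)} = \frac{4 \sqrt{2} \sqrt{t}}{4} + \frac{0}{-1} = 4 \sqrt{2} \sqrt{t} \frac{1}{4} + 0 \left(-1\right) = \sqrt{2} \sqrt{t} + 0 = \sqrt{2} \sqrt{t}$)
$Z^{2}{\left(U{\left(6 \right)} \right)} = \left(\sqrt{2} \sqrt{\frac{3 + 6}{2 + 6}}\right)^{2} = \left(\sqrt{2} \sqrt{\frac{1}{8} \cdot 9}\right)^{2} = \left(\sqrt{2} \sqrt{\frac{9}{8}}\right)^{2} = \left(\sqrt{2} \frac{3 \sqrt{2}}{4}\right)^{2} = \left(\frac{3}{2}\right)^{2} = \frac{9}{4}$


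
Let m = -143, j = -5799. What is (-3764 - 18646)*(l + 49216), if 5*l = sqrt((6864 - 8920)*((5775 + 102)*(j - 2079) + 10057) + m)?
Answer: -1102930560 - 4482*sqrt(95170079001) ≈ -2.4856e+9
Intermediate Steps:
l = sqrt(95170079001)/5 (l = sqrt((6864 - 8920)*((5775 + 102)*(-5799 - 2079) + 10057) - 143)/5 = sqrt(-2056*(5877*(-7878) + 10057) - 143)/5 = sqrt(-2056*(-46299006 + 10057) - 143)/5 = sqrt(-2056*(-46288949) - 143)/5 = sqrt(95170079144 - 143)/5 = sqrt(95170079001)/5 ≈ 61699.)
(-3764 - 18646)*(l + 49216) = (-3764 - 18646)*(sqrt(95170079001)/5 + 49216) = -22410*(49216 + sqrt(95170079001)/5) = -1102930560 - 4482*sqrt(95170079001)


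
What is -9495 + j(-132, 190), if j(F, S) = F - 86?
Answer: -9713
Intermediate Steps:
j(F, S) = -86 + F
-9495 + j(-132, 190) = -9495 + (-86 - 132) = -9495 - 218 = -9713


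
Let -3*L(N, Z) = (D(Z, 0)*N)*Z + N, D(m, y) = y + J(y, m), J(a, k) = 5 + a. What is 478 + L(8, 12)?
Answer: 946/3 ≈ 315.33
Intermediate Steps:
D(m, y) = 5 + 2*y (D(m, y) = y + (5 + y) = 5 + 2*y)
L(N, Z) = -N/3 - 5*N*Z/3 (L(N, Z) = -(((5 + 2*0)*N)*Z + N)/3 = -(((5 + 0)*N)*Z + N)/3 = -((5*N)*Z + N)/3 = -(5*N*Z + N)/3 = -(N + 5*N*Z)/3 = -N/3 - 5*N*Z/3)
478 + L(8, 12) = 478 - ⅓*8*(1 + 5*12) = 478 - ⅓*8*(1 + 60) = 478 - ⅓*8*61 = 478 - 488/3 = 946/3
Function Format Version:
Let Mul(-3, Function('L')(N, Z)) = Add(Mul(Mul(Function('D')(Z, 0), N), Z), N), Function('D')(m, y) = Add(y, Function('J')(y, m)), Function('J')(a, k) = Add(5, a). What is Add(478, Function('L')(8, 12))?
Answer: Rational(946, 3) ≈ 315.33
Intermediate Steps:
Function('D')(m, y) = Add(5, Mul(2, y)) (Function('D')(m, y) = Add(y, Add(5, y)) = Add(5, Mul(2, y)))
Function('L')(N, Z) = Add(Mul(Rational(-1, 3), N), Mul(Rational(-5, 3), N, Z)) (Function('L')(N, Z) = Mul(Rational(-1, 3), Add(Mul(Mul(Add(5, Mul(2, 0)), N), Z), N)) = Mul(Rational(-1, 3), Add(Mul(Mul(Add(5, 0), N), Z), N)) = Mul(Rational(-1, 3), Add(Mul(Mul(5, N), Z), N)) = Mul(Rational(-1, 3), Add(Mul(5, N, Z), N)) = Mul(Rational(-1, 3), Add(N, Mul(5, N, Z))) = Add(Mul(Rational(-1, 3), N), Mul(Rational(-5, 3), N, Z)))
Add(478, Function('L')(8, 12)) = Add(478, Mul(Rational(-1, 3), 8, Add(1, Mul(5, 12)))) = Add(478, Mul(Rational(-1, 3), 8, Add(1, 60))) = Add(478, Mul(Rational(-1, 3), 8, 61)) = Add(478, Rational(-488, 3)) = Rational(946, 3)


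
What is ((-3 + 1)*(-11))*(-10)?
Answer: -220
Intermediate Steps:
((-3 + 1)*(-11))*(-10) = -2*(-11)*(-10) = 22*(-10) = -220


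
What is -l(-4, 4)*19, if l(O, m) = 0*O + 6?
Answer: -114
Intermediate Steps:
l(O, m) = 6 (l(O, m) = 0 + 6 = 6)
-l(-4, 4)*19 = -1*6*19 = -6*19 = -114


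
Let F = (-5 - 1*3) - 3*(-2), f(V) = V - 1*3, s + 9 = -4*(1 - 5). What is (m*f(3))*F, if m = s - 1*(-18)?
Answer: 0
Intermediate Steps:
s = 7 (s = -9 - 4*(1 - 5) = -9 - 4*(-4) = -9 + 16 = 7)
f(V) = -3 + V (f(V) = V - 3 = -3 + V)
F = -2 (F = (-5 - 3) + 6 = -8 + 6 = -2)
m = 25 (m = 7 - 1*(-18) = 7 + 18 = 25)
(m*f(3))*F = (25*(-3 + 3))*(-2) = (25*0)*(-2) = 0*(-2) = 0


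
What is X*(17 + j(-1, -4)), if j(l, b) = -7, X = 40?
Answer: 400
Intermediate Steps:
X*(17 + j(-1, -4)) = 40*(17 - 7) = 40*10 = 400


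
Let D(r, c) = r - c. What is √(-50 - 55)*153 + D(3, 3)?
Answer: 153*I*√105 ≈ 1567.8*I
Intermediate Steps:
√(-50 - 55)*153 + D(3, 3) = √(-50 - 55)*153 + (3 - 1*3) = √(-105)*153 + (3 - 3) = (I*√105)*153 + 0 = 153*I*√105 + 0 = 153*I*√105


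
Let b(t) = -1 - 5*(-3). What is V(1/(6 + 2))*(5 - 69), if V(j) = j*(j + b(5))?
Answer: -113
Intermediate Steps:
b(t) = 14 (b(t) = -1 + 15 = 14)
V(j) = j*(14 + j) (V(j) = j*(j + 14) = j*(14 + j))
V(1/(6 + 2))*(5 - 69) = ((14 + 1/(6 + 2))/(6 + 2))*(5 - 69) = ((14 + 1/8)/8)*(-64) = ((1/8)*(113/8))*(-64) = (113/64)*(-64) = -113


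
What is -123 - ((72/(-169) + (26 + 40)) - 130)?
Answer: -9899/169 ≈ -58.574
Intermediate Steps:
-123 - ((72/(-169) + (26 + 40)) - 130) = -123 - ((72*(-1/169) + 66) - 130) = -123 - ((-72/169 + 66) - 130) = -123 - (11082/169 - 130) = -123 - 1*(-10888/169) = -123 + 10888/169 = -9899/169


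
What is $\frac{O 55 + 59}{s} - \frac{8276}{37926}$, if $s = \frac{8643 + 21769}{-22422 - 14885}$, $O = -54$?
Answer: $\frac{2059268793095}{576702756} \approx 3570.8$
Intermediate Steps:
$s = - \frac{30412}{37307}$ ($s = \frac{30412}{-37307} = 30412 \left(- \frac{1}{37307}\right) = - \frac{30412}{37307} \approx -0.81518$)
$\frac{O 55 + 59}{s} - \frac{8276}{37926} = \frac{\left(-54\right) 55 + 59}{- \frac{30412}{37307}} - \frac{8276}{37926} = \left(-2970 + 59\right) \left(- \frac{37307}{30412}\right) - \frac{4138}{18963} = \left(-2911\right) \left(- \frac{37307}{30412}\right) - \frac{4138}{18963} = \frac{108600677}{30412} - \frac{4138}{18963} = \frac{2059268793095}{576702756}$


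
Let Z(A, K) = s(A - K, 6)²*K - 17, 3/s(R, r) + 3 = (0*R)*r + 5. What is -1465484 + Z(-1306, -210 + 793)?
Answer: -5856757/4 ≈ -1.4642e+6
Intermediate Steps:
s(R, r) = 3/2 (s(R, r) = 3/(-3 + ((0*R)*r + 5)) = 3/(-3 + (0*r + 5)) = 3/(-3 + (0 + 5)) = 3/(-3 + 5) = 3/2)
Z(A, K) = -17 + 9*K/4 (Z(A, K) = (3/2)²*K - 17 = 9*K/4 - 17 = -17 + 9*K/4)
-1465484 + Z(-1306, -210 + 793) = -1465484 + (-17 + 9*(-210 + 793)/4) = -1465484 + (-17 + (9/4)*583) = -1465484 + (-17 + 5247/4) = -1465484 + 5179/4 = -5856757/4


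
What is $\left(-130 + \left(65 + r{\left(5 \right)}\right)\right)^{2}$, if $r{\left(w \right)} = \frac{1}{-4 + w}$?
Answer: $4096$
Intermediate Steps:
$\left(-130 + \left(65 + r{\left(5 \right)}\right)\right)^{2} = \left(-130 + \left(65 + \frac{1}{-4 + 5}\right)\right)^{2} = \left(-130 + \left(65 + 1^{-1}\right)\right)^{2} = \left(-130 + \left(65 + 1\right)\right)^{2} = \left(-130 + 66\right)^{2} = \left(-64\right)^{2} = 4096$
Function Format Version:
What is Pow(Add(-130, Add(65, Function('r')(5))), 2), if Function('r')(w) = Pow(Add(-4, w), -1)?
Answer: 4096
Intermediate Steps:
Pow(Add(-130, Add(65, Function('r')(5))), 2) = Pow(Add(-130, Add(65, Pow(Add(-4, 5), -1))), 2) = Pow(Add(-130, Add(65, Pow(1, -1))), 2) = Pow(Add(-130, Add(65, 1)), 2) = Pow(Add(-130, 66), 2) = Pow(-64, 2) = 4096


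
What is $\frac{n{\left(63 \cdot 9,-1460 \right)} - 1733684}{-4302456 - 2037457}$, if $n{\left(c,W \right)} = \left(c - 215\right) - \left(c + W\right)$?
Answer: $\frac{1732439}{6339913} \approx 0.27326$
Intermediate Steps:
$n{\left(c,W \right)} = -215 - W$ ($n{\left(c,W \right)} = \left(-215 + c\right) - \left(W + c\right) = -215 - W$)
$\frac{n{\left(63 \cdot 9,-1460 \right)} - 1733684}{-4302456 - 2037457} = \frac{\left(-215 - -1460\right) - 1733684}{-4302456 - 2037457} = \frac{\left(-215 + 1460\right) - 1733684}{-6339913} = \left(1245 - 1733684\right) \left(- \frac{1}{6339913}\right) = \left(-1732439\right) \left(- \frac{1}{6339913}\right) = \frac{1732439}{6339913}$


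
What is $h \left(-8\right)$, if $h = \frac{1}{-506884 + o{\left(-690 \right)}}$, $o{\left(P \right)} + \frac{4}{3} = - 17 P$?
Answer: $\frac{12}{742733} \approx 1.6157 \cdot 10^{-5}$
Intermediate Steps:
$o{\left(P \right)} = - \frac{4}{3} - 17 P$
$h = - \frac{3}{1485466}$ ($h = \frac{1}{-506884 - - \frac{35186}{3}} = \frac{1}{-506884 + \left(- \frac{4}{3} + 11730\right)} = \frac{1}{-506884 + \frac{35186}{3}} = \frac{1}{- \frac{1485466}{3}} = - \frac{3}{1485466} \approx -2.0196 \cdot 10^{-6}$)
$h \left(-8\right) = \left(- \frac{3}{1485466}\right) \left(-8\right) = \frac{12}{742733}$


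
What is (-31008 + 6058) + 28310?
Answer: 3360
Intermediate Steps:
(-31008 + 6058) + 28310 = -24950 + 28310 = 3360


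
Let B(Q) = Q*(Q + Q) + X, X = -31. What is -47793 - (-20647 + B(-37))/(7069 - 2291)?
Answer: -114168507/2389 ≈ -47789.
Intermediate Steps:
B(Q) = -31 + 2*Q**2 (B(Q) = Q*(Q + Q) - 31 = Q*(2*Q) - 31 = 2*Q**2 - 31 = -31 + 2*Q**2)
-47793 - (-20647 + B(-37))/(7069 - 2291) = -47793 - (-20647 + (-31 + 2*(-37)**2))/(7069 - 2291) = -47793 - (-20647 + (-31 + 2*1369))/4778 = -47793 - (-20647 + (-31 + 2738))/4778 = -47793 - (-20647 + 2707)/4778 = -47793 - (-17940)/4778 = -47793 - 1*(-8970/2389) = -47793 + 8970/2389 = -114168507/2389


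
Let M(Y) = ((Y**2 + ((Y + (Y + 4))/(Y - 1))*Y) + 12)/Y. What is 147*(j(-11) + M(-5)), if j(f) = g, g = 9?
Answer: 1911/5 ≈ 382.20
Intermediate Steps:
M(Y) = (12 + Y**2 + Y*(4 + 2*Y)/(-1 + Y))/Y (M(Y) = ((Y**2 + ((Y + (4 + Y))/(-1 + Y))*Y) + 12)/Y = ((Y**2 + ((4 + 2*Y)/(-1 + Y))*Y) + 12)/Y = ((Y**2 + Y*(4 + 2*Y)/(-1 + Y)) + 12)/Y = (12 + Y**2 + Y*(4 + 2*Y)/(-1 + Y))/Y)
j(f) = 9
147*(j(-11) + M(-5)) = 147*(9 + (-12 + (-5)**2 + (-5)**3 + 16*(-5))/((-5)*(-1 - 5))) = 147*(9 - 1/5*(-12 + 25 - 125 - 80)/(-6)) = 147*(9 - 1/5*(-1/6)*(-192)) = 147*(9 - 32/5) = 147*(13/5) = 1911/5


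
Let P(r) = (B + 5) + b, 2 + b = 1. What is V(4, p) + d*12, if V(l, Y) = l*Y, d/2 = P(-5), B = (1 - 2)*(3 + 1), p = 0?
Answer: 0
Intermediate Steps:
b = -1 (b = -2 + 1 = -1)
B = -4 (B = -1*4 = -4)
P(r) = 0 (P(r) = (-4 + 5) - 1 = 1 - 1 = 0)
d = 0 (d = 2*0 = 0)
V(l, Y) = Y*l
V(4, p) + d*12 = 0*4 + 0*12 = 0 + 0 = 0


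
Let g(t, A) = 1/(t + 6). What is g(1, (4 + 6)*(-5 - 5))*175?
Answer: 25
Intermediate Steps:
g(t, A) = 1/(6 + t)
g(1, (4 + 6)*(-5 - 5))*175 = 175/(6 + 1) = 175/7 = (⅐)*175 = 25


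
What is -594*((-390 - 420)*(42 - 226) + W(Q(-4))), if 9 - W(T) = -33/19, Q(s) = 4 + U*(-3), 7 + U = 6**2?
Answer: -1682186616/19 ≈ -8.8536e+7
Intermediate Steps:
U = 29 (U = -7 + 6**2 = -7 + 36 = 29)
Q(s) = -83 (Q(s) = 4 + 29*(-3) = 4 - 87 = -83)
W(T) = 204/19 (W(T) = 9 - (-33)/19 = 9 - 1*(-33/19) = 9 + 33/19 = 204/19)
-594*((-390 - 420)*(42 - 226) + W(Q(-4))) = -594*((-390 - 420)*(42 - 226) + 204/19) = -594*(-810*(-184) + 204/19) = -594*(149040 + 204/19) = -594*2831964/19 = -1682186616/19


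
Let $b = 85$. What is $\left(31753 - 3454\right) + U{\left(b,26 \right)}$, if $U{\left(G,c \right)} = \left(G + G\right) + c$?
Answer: $28495$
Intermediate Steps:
$U{\left(G,c \right)} = c + 2 G$ ($U{\left(G,c \right)} = 2 G + c = c + 2 G$)
$\left(31753 - 3454\right) + U{\left(b,26 \right)} = \left(31753 - 3454\right) + \left(26 + 2 \cdot 85\right) = 28299 + \left(26 + 170\right) = 28299 + 196 = 28495$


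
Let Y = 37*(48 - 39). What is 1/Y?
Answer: 1/333 ≈ 0.0030030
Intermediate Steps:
Y = 333 (Y = 37*9 = 333)
1/Y = 1/333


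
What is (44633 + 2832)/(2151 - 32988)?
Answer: -47465/30837 ≈ -1.5392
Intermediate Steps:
(44633 + 2832)/(2151 - 32988) = 47465/(-30837) = 47465*(-1/30837) = -47465/30837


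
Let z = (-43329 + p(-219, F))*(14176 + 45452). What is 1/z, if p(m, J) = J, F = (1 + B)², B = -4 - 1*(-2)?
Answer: -1/2583561984 ≈ -3.8706e-10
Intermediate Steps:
B = -2 (B = -4 + 2 = -2)
F = 1 (F = (1 - 2)² = (-1)² = 1)
z = -2583561984 (z = (-43329 + 1)*(14176 + 45452) = -43328*59628 = -2583561984)
1/z = 1/(-2583561984) = -1/2583561984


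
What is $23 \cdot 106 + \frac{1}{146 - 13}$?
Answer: $\frac{324255}{133} \approx 2438.0$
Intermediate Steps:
$23 \cdot 106 + \frac{1}{146 - 13} = 2438 + \frac{1}{133} = \frac{324255}{133}$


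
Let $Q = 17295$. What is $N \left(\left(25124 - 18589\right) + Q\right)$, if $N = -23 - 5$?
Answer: $-667240$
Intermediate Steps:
$N = -28$ ($N = -23 - 5 = -28$)
$N \left(\left(25124 - 18589\right) + Q\right) = - 28 \left(\left(25124 - 18589\right) + 17295\right) = - 28 \left(6535 + 17295\right) = \left(-28\right) 23830 = -667240$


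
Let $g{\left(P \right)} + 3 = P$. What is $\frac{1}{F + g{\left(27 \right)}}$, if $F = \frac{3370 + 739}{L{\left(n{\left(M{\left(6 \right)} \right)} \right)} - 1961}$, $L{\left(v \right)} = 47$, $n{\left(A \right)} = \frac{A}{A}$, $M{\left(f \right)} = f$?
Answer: $\frac{1914}{41827} \approx 0.04576$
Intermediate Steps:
$n{\left(A \right)} = 1$
$F = - \frac{4109}{1914}$ ($F = \frac{3370 + 739}{47 - 1961} = \frac{4109}{-1914} = 4109 \left(- \frac{1}{1914}\right) = - \frac{4109}{1914} \approx -2.1468$)
$g{\left(P \right)} = -3 + P$
$\frac{1}{F + g{\left(27 \right)}} = \frac{1}{- \frac{4109}{1914} + \left(-3 + 27\right)} = \frac{1}{- \frac{4109}{1914} + 24} = \frac{1}{\frac{41827}{1914}} = \frac{1914}{41827}$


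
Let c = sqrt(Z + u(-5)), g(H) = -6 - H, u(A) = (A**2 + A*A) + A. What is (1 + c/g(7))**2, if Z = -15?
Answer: (13 - sqrt(30))**2/169 ≈ 0.33486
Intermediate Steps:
u(A) = A + 2*A**2 (u(A) = (A**2 + A**2) + A = 2*A**2 + A = A + 2*A**2)
c = sqrt(30) (c = sqrt(-15 - 5*(1 + 2*(-5))) = sqrt(-15 - 5*(1 - 10)) = sqrt(-15 - 5*(-9)) = sqrt(-15 + 45) = sqrt(30) ≈ 5.4772)
(1 + c/g(7))**2 = (1 + sqrt(30)/(-6 - 1*7))**2 = (1 + sqrt(30)/(-6 - 7))**2 = (1 + sqrt(30)/(-13))**2 = (1 + sqrt(30)*(-1/13))**2 = (1 - sqrt(30)/13)**2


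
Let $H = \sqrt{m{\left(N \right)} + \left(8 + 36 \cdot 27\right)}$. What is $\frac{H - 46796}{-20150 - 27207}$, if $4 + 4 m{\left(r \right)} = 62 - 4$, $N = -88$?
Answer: $\frac{46796}{47357} - \frac{\sqrt{3974}}{94714} \approx 0.98749$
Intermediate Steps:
$m{\left(r \right)} = \frac{27}{2}$ ($m{\left(r \right)} = -1 + \frac{62 - 4}{4} = -1 + \frac{1}{4} \cdot 58 = -1 + \frac{29}{2} = \frac{27}{2}$)
$H = \frac{\sqrt{3974}}{2}$ ($H = \sqrt{\frac{27}{2} + \left(8 + 36 \cdot 27\right)} = \sqrt{\frac{27}{2} + \left(8 + 972\right)} = \sqrt{\frac{27}{2} + 980} = \sqrt{\frac{1987}{2}} = \frac{\sqrt{3974}}{2} \approx 31.52$)
$\frac{H - 46796}{-20150 - 27207} = \frac{\frac{\sqrt{3974}}{2} - 46796}{-20150 - 27207} = \frac{-46796 + \frac{\sqrt{3974}}{2}}{-47357} = \left(-46796 + \frac{\sqrt{3974}}{2}\right) \left(- \frac{1}{47357}\right) = \frac{46796}{47357} - \frac{\sqrt{3974}}{94714}$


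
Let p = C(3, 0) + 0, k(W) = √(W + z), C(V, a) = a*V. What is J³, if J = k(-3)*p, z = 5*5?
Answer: 0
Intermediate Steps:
z = 25
C(V, a) = V*a
k(W) = √(25 + W) (k(W) = √(W + 25) = √(25 + W))
p = 0 (p = 3*0 + 0 = 0 + 0 = 0)
J = 0 (J = √(25 - 3)*0 = √22*0 = 0)
J³ = 0³ = 0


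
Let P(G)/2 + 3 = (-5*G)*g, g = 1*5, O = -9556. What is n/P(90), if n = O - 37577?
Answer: 15711/1502 ≈ 10.460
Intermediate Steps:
g = 5
n = -47133 (n = -9556 - 37577 = -47133)
P(G) = -6 - 50*G (P(G) = -6 + 2*(-5*G*5) = -6 + 2*(-25*G) = -6 - 50*G)
n/P(90) = -47133/(-6 - 50*90) = -47133/(-6 - 4500) = -47133/(-4506) = -47133*(-1/4506) = 15711/1502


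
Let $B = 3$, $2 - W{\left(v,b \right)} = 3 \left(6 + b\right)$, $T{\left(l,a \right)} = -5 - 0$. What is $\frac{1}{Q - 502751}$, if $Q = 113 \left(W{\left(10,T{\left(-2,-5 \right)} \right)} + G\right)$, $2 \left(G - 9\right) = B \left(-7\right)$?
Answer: $- \frac{2}{1006067} \approx -1.9879 \cdot 10^{-6}$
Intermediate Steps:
$T{\left(l,a \right)} = -5$ ($T{\left(l,a \right)} = -5 + 0 = -5$)
$W{\left(v,b \right)} = -16 - 3 b$ ($W{\left(v,b \right)} = 2 - 3 \left(6 + b\right) = 2 - \left(18 + 3 b\right) = -16 - 3 b$)
$G = - \frac{3}{2}$ ($G = 9 + \frac{3 \left(-7\right)}{2} = 9 + \frac{1}{2} \left(-21\right) = 9 - \frac{21}{2} = - \frac{3}{2} \approx -1.5$)
$Q = - \frac{565}{2}$ ($Q = 113 \left(\left(-16 - -15\right) - \frac{3}{2}\right) = 113 \left(\left(-16 + 15\right) - \frac{3}{2}\right) = 113 \left(-1 - \frac{3}{2}\right) = 113 \left(- \frac{5}{2}\right) = - \frac{565}{2} \approx -282.5$)
$\frac{1}{Q - 502751} = \frac{1}{- \frac{565}{2} - 502751} = \frac{1}{- \frac{1006067}{2}} = - \frac{2}{1006067}$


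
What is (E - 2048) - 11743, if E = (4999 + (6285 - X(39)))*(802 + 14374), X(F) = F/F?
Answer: 171217017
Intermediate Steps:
X(F) = 1
E = 171230808 (E = (4999 + (6285 - 1*1))*(802 + 14374) = (4999 + (6285 - 1))*15176 = (4999 + 6284)*15176 = 11283*15176 = 171230808)
(E - 2048) - 11743 = (171230808 - 2048) - 11743 = 171228760 - 11743 = 171217017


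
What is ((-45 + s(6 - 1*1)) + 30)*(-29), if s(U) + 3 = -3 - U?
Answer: 754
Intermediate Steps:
s(U) = -6 - U (s(U) = -3 + (-3 - U) = -6 - U)
((-45 + s(6 - 1*1)) + 30)*(-29) = ((-45 + (-6 - (6 - 1*1))) + 30)*(-29) = ((-45 + (-6 - (6 - 1))) + 30)*(-29) = ((-45 + (-6 - 1*5)) + 30)*(-29) = ((-45 + (-6 - 5)) + 30)*(-29) = ((-45 - 11) + 30)*(-29) = (-56 + 30)*(-29) = -26*(-29) = 754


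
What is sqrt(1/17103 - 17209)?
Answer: I*sqrt(5033849471178)/17103 ≈ 131.18*I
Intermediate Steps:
sqrt(1/17103 - 17209) = sqrt(-294325526/17103) = I*sqrt(5033849471178)/17103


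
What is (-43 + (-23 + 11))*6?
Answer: -330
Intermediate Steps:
(-43 + (-23 + 11))*6 = (-43 - 12)*6 = -55*6 = -330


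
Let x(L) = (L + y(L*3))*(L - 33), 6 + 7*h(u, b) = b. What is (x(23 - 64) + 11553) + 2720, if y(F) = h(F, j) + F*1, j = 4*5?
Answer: 26261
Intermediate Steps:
j = 20
h(u, b) = -6/7 + b/7
y(F) = 2 + F (y(F) = (-6/7 + (1/7)*20) + F*1 = (-6/7 + 20/7) + F = 2 + F)
x(L) = (-33 + L)*(2 + 4*L) (x(L) = (L + (2 + L*3))*(L - 33) = (L + (2 + 3*L))*(-33 + L) = (2 + 4*L)*(-33 + L) = (-33 + L)*(2 + 4*L))
(x(23 - 64) + 11553) + 2720 = ((-66 - 130*(23 - 64) + 4*(23 - 64)**2) + 11553) + 2720 = ((-66 - 130*(-41) + 4*(-41)**2) + 11553) + 2720 = ((-66 + 5330 + 4*1681) + 11553) + 2720 = ((-66 + 5330 + 6724) + 11553) + 2720 = (11988 + 11553) + 2720 = 23541 + 2720 = 26261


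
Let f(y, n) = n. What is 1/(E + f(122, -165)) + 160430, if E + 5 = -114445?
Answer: 18387684449/114615 ≈ 1.6043e+5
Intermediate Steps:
E = -114450 (E = -5 - 114445 = -114450)
1/(E + f(122, -165)) + 160430 = 1/(-114450 - 165) + 160430 = 1/(-114615) + 160430 = -1/114615 + 160430 = 18387684449/114615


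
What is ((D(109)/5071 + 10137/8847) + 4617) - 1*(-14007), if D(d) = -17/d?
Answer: 30359496295012/1630027311 ≈ 18625.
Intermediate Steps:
((D(109)/5071 + 10137/8847) + 4617) - 1*(-14007) = ((-17/109/5071 + 10137/8847) + 4617) - 1*(-14007) = ((-17*1/109*(1/5071) + 10137*(1/8847)) + 4617) + 14007 = ((-17/109*1/5071 + 3379/2949) + 4617) + 14007 = ((-17/552739 + 3379/2949) + 4617) + 14007 = (1867654948/1630027311 + 4617) + 14007 = 7527703749835/1630027311 + 14007 = 30359496295012/1630027311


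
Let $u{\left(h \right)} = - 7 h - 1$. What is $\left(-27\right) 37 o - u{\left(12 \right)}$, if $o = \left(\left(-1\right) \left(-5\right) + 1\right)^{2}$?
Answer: $-35879$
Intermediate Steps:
$u{\left(h \right)} = -1 - 7 h$
$o = 36$ ($o = \left(5 + 1\right)^{2} = 6^{2} = 36$)
$\left(-27\right) 37 o - u{\left(12 \right)} = \left(-27\right) 37 \cdot 36 - \left(-1 - 84\right) = \left(-999\right) 36 - \left(-1 - 84\right) = -35964 - -85 = -35964 + 85 = -35879$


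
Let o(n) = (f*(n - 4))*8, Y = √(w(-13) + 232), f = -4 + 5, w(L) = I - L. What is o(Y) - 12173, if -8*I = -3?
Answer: -12205 + 2*√3926 ≈ -12080.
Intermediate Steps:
I = 3/8 (I = -⅛*(-3) = 3/8 ≈ 0.37500)
w(L) = 3/8 - L
f = 1
Y = √3926/4 (Y = √((3/8 - 1*(-13)) + 232) = √((3/8 + 13) + 232) = √(107/8 + 232) = √(1963/8) = √3926/4 ≈ 15.664)
o(n) = -32 + 8*n (o(n) = (1*(n - 4))*8 = (1*(-4 + n))*8 = (-4 + n)*8 = -32 + 8*n)
o(Y) - 12173 = (-32 + 8*(√3926/4)) - 12173 = (-32 + 2*√3926) - 12173 = -12205 + 2*√3926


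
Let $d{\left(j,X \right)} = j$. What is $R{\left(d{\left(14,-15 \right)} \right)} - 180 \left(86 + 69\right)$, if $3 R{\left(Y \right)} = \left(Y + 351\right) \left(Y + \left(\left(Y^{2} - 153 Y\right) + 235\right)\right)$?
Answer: $- \frac{703105}{3} \approx -2.3437 \cdot 10^{5}$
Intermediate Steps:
$R{\left(Y \right)} = \frac{\left(351 + Y\right) \left(235 + Y^{2} - 152 Y\right)}{3}$ ($R{\left(Y \right)} = \frac{\left(Y + 351\right) \left(Y + \left(\left(Y^{2} - 153 Y\right) + 235\right)\right)}{3} = \frac{\left(351 + Y\right) \left(Y + \left(235 + Y^{2} - 153 Y\right)\right)}{3} = \frac{\left(351 + Y\right) \left(235 + Y^{2} - 152 Y\right)}{3}$)
$R{\left(d{\left(14,-15 \right)} \right)} - 180 \left(86 + 69\right) = \left(27495 - \frac{743638}{3} + \frac{14^{3}}{3} + \frac{199 \cdot 14^{2}}{3}\right) - 180 \left(86 + 69\right) = \left(27495 - \frac{743638}{3} + \frac{1}{3} \cdot 2744 + \frac{199}{3} \cdot 196\right) - 180 \cdot 155 = \left(27495 - \frac{743638}{3} + \frac{2744}{3} + \frac{39004}{3}\right) - 27900 = - \frac{619405}{3} - 27900 = - \frac{703105}{3}$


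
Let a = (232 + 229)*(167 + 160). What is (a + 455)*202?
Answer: 30542804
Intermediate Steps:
a = 150747 (a = 461*327 = 150747)
(a + 455)*202 = (150747 + 455)*202 = 151202*202 = 30542804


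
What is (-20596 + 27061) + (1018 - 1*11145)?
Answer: -3662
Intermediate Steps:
(-20596 + 27061) + (1018 - 1*11145) = 6465 + (1018 - 11145) = 6465 - 10127 = -3662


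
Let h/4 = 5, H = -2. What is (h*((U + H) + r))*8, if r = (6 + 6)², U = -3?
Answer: 22240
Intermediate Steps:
h = 20 (h = 4*5 = 20)
r = 144 (r = 12² = 144)
(h*((U + H) + r))*8 = (20*((-3 - 2) + 144))*8 = (20*(-5 + 144))*8 = (20*139)*8 = 2780*8 = 22240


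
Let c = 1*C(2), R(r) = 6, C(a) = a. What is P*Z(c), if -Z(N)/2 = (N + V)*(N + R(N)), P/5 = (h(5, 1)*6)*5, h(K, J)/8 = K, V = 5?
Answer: -672000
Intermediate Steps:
c = 2 (c = 1*2 = 2)
h(K, J) = 8*K
P = 6000 (P = 5*(((8*5)*6)*5) = 5*((40*6)*5) = 5*(240*5) = 5*1200 = 6000)
Z(N) = -2*(5 + N)*(6 + N) (Z(N) = -2*(N + 5)*(N + 6) = -2*(5 + N)*(6 + N))
P*Z(c) = 6000*(-60 - 22*2 - 2*2**2) = 6000*(-60 - 44 - 2*4) = 6000*(-60 - 44 - 8) = 6000*(-112) = -672000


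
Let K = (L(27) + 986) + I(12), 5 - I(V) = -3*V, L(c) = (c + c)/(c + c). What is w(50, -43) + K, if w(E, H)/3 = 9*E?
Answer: 2378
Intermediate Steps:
w(E, H) = 27*E (w(E, H) = 3*(9*E) = 27*E)
L(c) = 1 (L(c) = (2*c)/((2*c)) = (2*c)*(1/(2*c)) = 1)
I(V) = 5 + 3*V (I(V) = 5 - (-3)*V = 5 + 3*V)
K = 1028 (K = (1 + 986) + (5 + 3*12) = 987 + (5 + 36) = 987 + 41 = 1028)
w(50, -43) + K = 27*50 + 1028 = 1350 + 1028 = 2378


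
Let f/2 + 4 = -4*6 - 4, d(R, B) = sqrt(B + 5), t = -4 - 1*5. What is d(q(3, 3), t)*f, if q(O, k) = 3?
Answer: -128*I ≈ -128.0*I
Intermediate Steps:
t = -9 (t = -4 - 5 = -9)
d(R, B) = sqrt(5 + B)
f = -64 (f = -8 + 2*(-4*6 - 4) = -8 + 2*(-24 - 4) = -8 + 2*(-28) = -8 - 56 = -64)
d(q(3, 3), t)*f = sqrt(5 - 9)*(-64) = sqrt(-4)*(-64) = (2*I)*(-64) = -128*I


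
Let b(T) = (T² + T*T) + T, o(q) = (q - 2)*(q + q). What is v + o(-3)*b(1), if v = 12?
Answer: 102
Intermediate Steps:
o(q) = 2*q*(-2 + q) (o(q) = (-2 + q)*(2*q) = 2*q*(-2 + q))
b(T) = T + 2*T² (b(T) = (T² + T²) + T = 2*T² + T = T + 2*T²)
v + o(-3)*b(1) = 12 + (2*(-3)*(-2 - 3))*(1*(1 + 2*1)) = 12 + (2*(-3)*(-5))*(1*(1 + 2)) = 12 + 30*(1*3) = 12 + 30*3 = 12 + 90 = 102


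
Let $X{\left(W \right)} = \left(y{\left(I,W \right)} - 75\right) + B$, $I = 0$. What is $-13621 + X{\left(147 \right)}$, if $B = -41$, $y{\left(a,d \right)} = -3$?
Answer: $-13740$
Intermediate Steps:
$X{\left(W \right)} = -119$ ($X{\left(W \right)} = \left(-3 - 75\right) - 41 = -78 - 41 = -119$)
$-13621 + X{\left(147 \right)} = -13621 - 119 = -13740$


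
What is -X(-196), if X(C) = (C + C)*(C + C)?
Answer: -153664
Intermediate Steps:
X(C) = 4*C² (X(C) = (2*C)*(2*C) = 4*C²)
-X(-196) = -4*(-196)² = -4*38416 = -1*153664 = -153664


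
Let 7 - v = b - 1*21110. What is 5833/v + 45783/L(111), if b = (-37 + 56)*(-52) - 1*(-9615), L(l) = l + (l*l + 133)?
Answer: 129024263/31387370 ≈ 4.1107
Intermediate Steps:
L(l) = 133 + l + l**2 (L(l) = l + (l**2 + 133) = l + (133 + l**2) = 133 + l + l**2)
b = 8627 (b = 19*(-52) + 9615 = -988 + 9615 = 8627)
v = 12490 (v = 7 - (8627 - 1*21110) = 7 - (8627 - 21110) = 7 - 1*(-12483) = 7 + 12483 = 12490)
5833/v + 45783/L(111) = 5833/12490 + 45783/(133 + 111 + 111**2) = 5833*(1/12490) + 45783/(133 + 111 + 12321) = 5833/12490 + 45783/12565 = 129024263/31387370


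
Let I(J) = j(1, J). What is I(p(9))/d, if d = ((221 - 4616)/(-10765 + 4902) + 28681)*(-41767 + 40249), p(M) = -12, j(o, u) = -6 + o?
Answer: 2665/23206231524 ≈ 1.1484e-7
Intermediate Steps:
d = -23206231524/533 (d = (-4395/(-5863) + 28681)*(-1518) = (-4395*(-1/5863) + 28681)*(-1518) = (4395/5863 + 28681)*(-1518) = (168161098/5863)*(-1518) = -23206231524/533 ≈ -4.3539e+7)
I(J) = -5 (I(J) = -6 + 1 = -5)
I(p(9))/d = -5/(-23206231524/533) = -5*(-533/23206231524) = 2665/23206231524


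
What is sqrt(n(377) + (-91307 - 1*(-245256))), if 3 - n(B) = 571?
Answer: sqrt(153381) ≈ 391.64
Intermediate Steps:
n(B) = -568 (n(B) = 3 - 1*571 = 3 - 571 = -568)
sqrt(n(377) + (-91307 - 1*(-245256))) = sqrt(-568 + (-91307 - 1*(-245256))) = sqrt(-568 + (-91307 + 245256)) = sqrt(-568 + 153949) = sqrt(153381)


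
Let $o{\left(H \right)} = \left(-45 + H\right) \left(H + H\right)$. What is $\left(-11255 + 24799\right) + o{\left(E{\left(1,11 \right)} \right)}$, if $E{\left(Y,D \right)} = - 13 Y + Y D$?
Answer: $13732$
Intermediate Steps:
$E{\left(Y,D \right)} = - 13 Y + D Y$
$o{\left(H \right)} = 2 H \left(-45 + H\right)$ ($o{\left(H \right)} = \left(-45 + H\right) 2 H = 2 H \left(-45 + H\right)$)
$\left(-11255 + 24799\right) + o{\left(E{\left(1,11 \right)} \right)} = \left(-11255 + 24799\right) + 2 \cdot 1 \left(-13 + 11\right) \left(-45 + 1 \left(-13 + 11\right)\right) = 13544 + 2 \cdot 1 \left(-2\right) \left(-45 + 1 \left(-2\right)\right) = 13544 + 2 \left(-2\right) \left(-45 - 2\right) = 13544 + 2 \left(-2\right) \left(-47\right) = 13544 + 188 = 13732$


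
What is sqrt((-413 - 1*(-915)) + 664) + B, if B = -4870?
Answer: -4870 + sqrt(1166) ≈ -4835.9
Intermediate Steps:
sqrt((-413 - 1*(-915)) + 664) + B = sqrt((-413 - 1*(-915)) + 664) - 4870 = sqrt((-413 + 915) + 664) - 4870 = sqrt(502 + 664) - 4870 = sqrt(1166) - 4870 = -4870 + sqrt(1166)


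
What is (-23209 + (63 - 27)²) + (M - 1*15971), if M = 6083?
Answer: -31801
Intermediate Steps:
(-23209 + (63 - 27)²) + (M - 1*15971) = (-23209 + (63 - 27)²) + (6083 - 1*15971) = (-23209 + 36²) + (6083 - 15971) = (-23209 + 1296) - 9888 = -21913 - 9888 = -31801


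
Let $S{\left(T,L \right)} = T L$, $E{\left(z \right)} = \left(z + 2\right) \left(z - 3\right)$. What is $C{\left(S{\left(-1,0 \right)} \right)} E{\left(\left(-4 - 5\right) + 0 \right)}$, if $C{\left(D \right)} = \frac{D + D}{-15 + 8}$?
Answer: $0$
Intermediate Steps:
$E{\left(z \right)} = \left(-3 + z\right) \left(2 + z\right)$ ($E{\left(z \right)} = \left(2 + z\right) \left(-3 + z\right) = \left(-3 + z\right) \left(2 + z\right)$)
$S{\left(T,L \right)} = L T$
$C{\left(D \right)} = - \frac{2 D}{7}$ ($C{\left(D \right)} = \frac{2 D}{-7} = 2 D \left(- \frac{1}{7}\right) = - \frac{2 D}{7}$)
$C{\left(S{\left(-1,0 \right)} \right)} E{\left(\left(-4 - 5\right) + 0 \right)} = - \frac{2 \cdot 0 \left(-1\right)}{7} \left(-6 + \left(\left(-4 - 5\right) + 0\right)^{2} - \left(\left(-4 - 5\right) + 0\right)\right) = \left(- \frac{2}{7}\right) 0 \left(-6 + \left(-9 + 0\right)^{2} - \left(-9 + 0\right)\right) = 0 \left(-6 + \left(-9\right)^{2} - -9\right) = 0 \left(-6 + 81 + 9\right) = 0 \cdot 84 = 0$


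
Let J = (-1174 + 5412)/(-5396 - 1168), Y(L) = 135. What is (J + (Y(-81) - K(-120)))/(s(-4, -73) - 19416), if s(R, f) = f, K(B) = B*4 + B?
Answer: -2410151/63962898 ≈ -0.037680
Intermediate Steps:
K(B) = 5*B (K(B) = 4*B + B = 5*B)
J = -2119/3282 (J = 4238/(-6564) = 4238*(-1/6564) = -2119/3282 ≈ -0.64564)
(J + (Y(-81) - K(-120)))/(s(-4, -73) - 19416) = (-2119/3282 + (135 - 5*(-120)))/(-73 - 19416) = (-2119/3282 + (135 - 1*(-600)))/(-19489) = (-2119/3282 + (135 + 600))*(-1/19489) = (-2119/3282 + 735)*(-1/19489) = (2410151/3282)*(-1/19489) = -2410151/63962898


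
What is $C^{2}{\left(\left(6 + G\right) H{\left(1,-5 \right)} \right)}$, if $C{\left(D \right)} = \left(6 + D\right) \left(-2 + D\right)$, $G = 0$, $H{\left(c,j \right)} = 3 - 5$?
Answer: $7056$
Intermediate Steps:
$H{\left(c,j \right)} = -2$
$C{\left(D \right)} = \left(-2 + D\right) \left(6 + D\right)$
$C^{2}{\left(\left(6 + G\right) H{\left(1,-5 \right)} \right)} = \left(-12 + \left(\left(6 + 0\right) \left(-2\right)\right)^{2} + 4 \left(6 + 0\right) \left(-2\right)\right)^{2} = \left(-12 + \left(6 \left(-2\right)\right)^{2} + 4 \cdot 6 \left(-2\right)\right)^{2} = \left(-12 + \left(-12\right)^{2} + 4 \left(-12\right)\right)^{2} = \left(-12 + 144 - 48\right)^{2} = 84^{2} = 7056$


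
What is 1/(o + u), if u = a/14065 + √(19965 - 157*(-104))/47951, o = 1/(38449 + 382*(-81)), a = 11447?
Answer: 20865589814507552693650770/16984131477764022858238711 - 534576635575807360775*√36293/16984131477764022858238711 ≈ 1.2225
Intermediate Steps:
o = 1/7507 (o = 1/(38449 - 30942) = 1/7507 ≈ 0.00013321)
u = 11447/14065 + √36293/47951 (u = 11447/14065 + √(19965 - 157*(-104))/47951 = 11447*(1/14065) + √(19965 + 16328)*(1/47951) = 11447/14065 + √36293*(1/47951) = 11447/14065 + √36293/47951 ≈ 0.81784)
1/(o + u) = 1/(1/7507 + (11447/14065 + √36293/47951)) = 1/(85946694/105585955 + √36293/47951)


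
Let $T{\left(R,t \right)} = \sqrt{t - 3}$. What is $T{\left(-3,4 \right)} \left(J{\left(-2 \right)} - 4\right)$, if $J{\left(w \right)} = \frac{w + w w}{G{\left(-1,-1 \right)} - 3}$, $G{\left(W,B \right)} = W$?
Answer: $- \frac{9}{2} \approx -4.5$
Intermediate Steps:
$T{\left(R,t \right)} = \sqrt{-3 + t}$
$J{\left(w \right)} = - \frac{w}{4} - \frac{w^{2}}{4}$ ($J{\left(w \right)} = \frac{w + w w}{-1 - 3} = \frac{w + w^{2}}{-4} = \left(w + w^{2}\right) \left(- \frac{1}{4}\right) = - \frac{w}{4} - \frac{w^{2}}{4}$)
$T{\left(-3,4 \right)} \left(J{\left(-2 \right)} - 4\right) = \sqrt{-3 + 4} \left(\left(- \frac{1}{4}\right) \left(-2\right) \left(1 - 2\right) - 4\right) = \sqrt{1} \left(\left(- \frac{1}{4}\right) \left(-2\right) \left(-1\right) - 4\right) = 1 \left(- \frac{1}{2} - 4\right) = 1 \left(- \frac{9}{2}\right) = - \frac{9}{2}$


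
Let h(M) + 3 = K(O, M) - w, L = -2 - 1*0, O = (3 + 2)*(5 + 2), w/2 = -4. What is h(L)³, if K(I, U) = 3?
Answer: 512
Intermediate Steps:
w = -8 (w = 2*(-4) = -8)
O = 35 (O = 5*7 = 35)
L = -2 (L = -2 + 0 = -2)
h(M) = 8 (h(M) = -3 + (3 - 1*(-8)) = -3 + (3 + 8) = -3 + 11 = 8)
h(L)³ = 8³ = 512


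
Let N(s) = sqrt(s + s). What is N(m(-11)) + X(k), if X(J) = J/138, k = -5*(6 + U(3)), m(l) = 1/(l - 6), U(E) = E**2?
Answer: -25/46 + I*sqrt(34)/17 ≈ -0.54348 + 0.343*I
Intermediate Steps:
m(l) = 1/(-6 + l)
N(s) = sqrt(2)*sqrt(s) (N(s) = sqrt(2*s) = sqrt(2)*sqrt(s))
k = -75 (k = -5*(6 + 3**2) = -5*(6 + 9) = -5*15 = -75)
X(J) = J/138 (X(J) = J*(1/138) = J/138)
N(m(-11)) + X(k) = sqrt(2)*sqrt(1/(-6 - 11)) + (1/138)*(-75) = sqrt(2)*sqrt(1/(-17)) - 25/46 = sqrt(2)*sqrt(-1/17) - 25/46 = sqrt(2)*(I*sqrt(17)/17) - 25/46 = I*sqrt(34)/17 - 25/46 = -25/46 + I*sqrt(34)/17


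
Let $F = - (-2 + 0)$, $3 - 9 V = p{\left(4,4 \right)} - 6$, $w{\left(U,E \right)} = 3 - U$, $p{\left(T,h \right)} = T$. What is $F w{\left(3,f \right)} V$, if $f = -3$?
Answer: $0$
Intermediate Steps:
$V = \frac{5}{9}$ ($V = \frac{1}{3} - \frac{4 - 6}{9} = \frac{1}{3} - - \frac{2}{9} = \frac{1}{3} + \frac{2}{9} = \frac{5}{9} \approx 0.55556$)
$F = 2$ ($F = \left(-1\right) \left(-2\right) = 2$)
$F w{\left(3,f \right)} V = 2 \left(3 - 3\right) \frac{5}{9} = 2 \cdot 0 \cdot \frac{5}{9} = 0 \cdot \frac{5}{9} = 0$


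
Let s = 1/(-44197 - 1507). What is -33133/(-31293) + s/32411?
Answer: 49080321862459/46354707180792 ≈ 1.0588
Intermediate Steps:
s = -1/45704 (s = 1/(-45704) = -1/45704 ≈ -2.1880e-5)
-33133/(-31293) + s/32411 = -33133/(-31293) - 1/45704/32411 = -33133*(-1/31293) - 1/45704*1/32411 = 33133/31293 - 1/1481312344 = 49080321862459/46354707180792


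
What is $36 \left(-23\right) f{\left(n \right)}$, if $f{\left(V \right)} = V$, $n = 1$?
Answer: $-828$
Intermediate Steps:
$36 \left(-23\right) f{\left(n \right)} = 36 \left(-23\right) 1 = \left(-828\right) 1 = -828$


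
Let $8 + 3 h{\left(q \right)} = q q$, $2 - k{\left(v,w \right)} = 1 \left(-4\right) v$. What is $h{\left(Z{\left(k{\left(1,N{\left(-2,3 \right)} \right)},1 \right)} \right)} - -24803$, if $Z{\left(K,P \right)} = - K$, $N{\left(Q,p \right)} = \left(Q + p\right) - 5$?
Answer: $\frac{74437}{3} \approx 24812.0$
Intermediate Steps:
$N{\left(Q,p \right)} = -5 + Q + p$
$k{\left(v,w \right)} = 2 + 4 v$ ($k{\left(v,w \right)} = 2 - 1 \left(-4\right) v = 2 - - 4 v = 2 + 4 v$)
$h{\left(q \right)} = - \frac{8}{3} + \frac{q^{2}}{3}$ ($h{\left(q \right)} = - \frac{8}{3} + \frac{q q}{3} = - \frac{8}{3} + \frac{q^{2}}{3}$)
$h{\left(Z{\left(k{\left(1,N{\left(-2,3 \right)} \right)},1 \right)} \right)} - -24803 = \left(- \frac{8}{3} + \frac{\left(- (2 + 4 \cdot 1)\right)^{2}}{3}\right) - -24803 = \left(- \frac{8}{3} + \frac{\left(- (2 + 4)\right)^{2}}{3}\right) + 24803 = \left(- \frac{8}{3} + \frac{\left(\left(-1\right) 6\right)^{2}}{3}\right) + 24803 = \left(- \frac{8}{3} + \frac{\left(-6\right)^{2}}{3}\right) + 24803 = \left(- \frac{8}{3} + \frac{1}{3} \cdot 36\right) + 24803 = \left(- \frac{8}{3} + 12\right) + 24803 = \frac{28}{3} + 24803 = \frac{74437}{3}$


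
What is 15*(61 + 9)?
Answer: 1050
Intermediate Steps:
15*(61 + 9) = 15*70 = 1050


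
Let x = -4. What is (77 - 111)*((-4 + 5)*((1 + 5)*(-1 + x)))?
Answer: 1020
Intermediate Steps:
(77 - 111)*((-4 + 5)*((1 + 5)*(-1 + x))) = (77 - 111)*((-4 + 5)*((1 + 5)*(-1 - 4))) = -34*6*(-5) = -34*(-30) = 1020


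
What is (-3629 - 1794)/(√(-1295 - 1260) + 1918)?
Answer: -1485902/525897 + 5423*I*√2555/3681279 ≈ -2.8255 + 0.074462*I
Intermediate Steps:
(-3629 - 1794)/(√(-1295 - 1260) + 1918) = -5423/(√(-2555) + 1918) = -5423/(I*√2555 + 1918) = -5423/(1918 + I*√2555)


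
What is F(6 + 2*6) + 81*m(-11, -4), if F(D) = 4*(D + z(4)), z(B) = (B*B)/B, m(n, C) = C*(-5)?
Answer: 1708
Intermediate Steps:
m(n, C) = -5*C
z(B) = B (z(B) = B**2/B = B)
F(D) = 16 + 4*D (F(D) = 4*(D + 4) = 4*(4 + D) = 16 + 4*D)
F(6 + 2*6) + 81*m(-11, -4) = (16 + 4*(6 + 2*6)) + 81*(-5*(-4)) = (16 + 4*(6 + 12)) + 81*20 = (16 + 4*18) + 1620 = (16 + 72) + 1620 = 88 + 1620 = 1708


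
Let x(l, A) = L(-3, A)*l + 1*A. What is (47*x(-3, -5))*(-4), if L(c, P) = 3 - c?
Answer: 4324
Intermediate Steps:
x(l, A) = A + 6*l (x(l, A) = (3 - 1*(-3))*l + 1*A = (3 + 3)*l + A = 6*l + A = A + 6*l)
(47*x(-3, -5))*(-4) = (47*(-5 + 6*(-3)))*(-4) = (47*(-5 - 18))*(-4) = (47*(-23))*(-4) = -1081*(-4) = 4324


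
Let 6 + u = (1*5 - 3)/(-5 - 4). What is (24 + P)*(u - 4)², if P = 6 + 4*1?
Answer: 287776/81 ≈ 3552.8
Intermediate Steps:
u = -56/9 (u = -6 + (1*5 - 3)/(-5 - 4) = -6 + (5 - 3)/(-9) = -6 + 2*(-⅑) = -6 - 2/9 = -56/9 ≈ -6.2222)
P = 10 (P = 6 + 4 = 10)
(24 + P)*(u - 4)² = (24 + 10)*(-56/9 - 4)² = 34*(-92/9)² = 34*(8464/81) = 287776/81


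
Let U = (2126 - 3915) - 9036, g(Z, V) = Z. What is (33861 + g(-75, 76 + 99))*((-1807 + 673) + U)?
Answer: -404046774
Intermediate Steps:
U = -10825 (U = -1789 - 9036 = -10825)
(33861 + g(-75, 76 + 99))*((-1807 + 673) + U) = (33861 - 75)*((-1807 + 673) - 10825) = 33786*(-1134 - 10825) = 33786*(-11959) = -404046774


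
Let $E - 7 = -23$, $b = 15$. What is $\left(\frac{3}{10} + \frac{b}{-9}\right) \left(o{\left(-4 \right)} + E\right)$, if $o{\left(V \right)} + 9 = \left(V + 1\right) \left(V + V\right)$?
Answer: $\frac{41}{30} \approx 1.3667$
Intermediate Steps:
$o{\left(V \right)} = -9 + 2 V \left(1 + V\right)$ ($o{\left(V \right)} = -9 + \left(V + 1\right) \left(V + V\right) = -9 + \left(1 + V\right) 2 V = -9 + 2 V \left(1 + V\right)$)
$E = -16$ ($E = 7 - 23 = -16$)
$\left(\frac{3}{10} + \frac{b}{-9}\right) \left(o{\left(-4 \right)} + E\right) = \left(\frac{3}{10} + \frac{15}{-9}\right) \left(\left(-9 + 2 \left(-4\right) + 2 \left(-4\right)^{2}\right) - 16\right) = \left(3 \cdot \frac{1}{10} + 15 \left(- \frac{1}{9}\right)\right) \left(\left(-9 - 8 + 2 \cdot 16\right) - 16\right) = \left(\frac{3}{10} - \frac{5}{3}\right) \left(\left(-9 - 8 + 32\right) - 16\right) = - \frac{41 \left(15 - 16\right)}{30} = \left(- \frac{41}{30}\right) \left(-1\right) = \frac{41}{30}$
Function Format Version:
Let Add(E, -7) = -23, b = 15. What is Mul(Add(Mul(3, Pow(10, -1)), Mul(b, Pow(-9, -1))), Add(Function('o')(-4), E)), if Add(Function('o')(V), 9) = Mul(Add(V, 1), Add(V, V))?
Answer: Rational(41, 30) ≈ 1.3667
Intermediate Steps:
Function('o')(V) = Add(-9, Mul(2, V, Add(1, V))) (Function('o')(V) = Add(-9, Mul(Add(V, 1), Add(V, V))) = Add(-9, Mul(Add(1, V), Mul(2, V))) = Add(-9, Mul(2, V, Add(1, V))))
E = -16 (E = Add(7, -23) = -16)
Mul(Add(Mul(3, Pow(10, -1)), Mul(b, Pow(-9, -1))), Add(Function('o')(-4), E)) = Mul(Add(Mul(3, Pow(10, -1)), Mul(15, Pow(-9, -1))), Add(Add(-9, Mul(2, -4), Mul(2, Pow(-4, 2))), -16)) = Mul(Add(Mul(3, Rational(1, 10)), Mul(15, Rational(-1, 9))), Add(Add(-9, -8, Mul(2, 16)), -16)) = Mul(Add(Rational(3, 10), Rational(-5, 3)), Add(Add(-9, -8, 32), -16)) = Mul(Rational(-41, 30), Add(15, -16)) = Mul(Rational(-41, 30), -1) = Rational(41, 30)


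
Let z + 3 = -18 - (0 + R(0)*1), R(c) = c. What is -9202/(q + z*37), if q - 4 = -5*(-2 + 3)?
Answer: 4601/389 ≈ 11.828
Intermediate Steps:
q = -1 (q = 4 - 5*(-2 + 3) = 4 - 5*1 = 4 - 5 = -1)
z = -21 (z = -3 + (-18 - (0 + 0*1)) = -3 + (-18 - (0 + 0)) = -3 + (-18 - 1*0) = -3 + (-18 + 0) = -3 - 18 = -21)
-9202/(q + z*37) = -9202/(-1 - 21*37) = -9202/(-1 - 777) = -9202/(-778) = -9202*(-1/778) = 4601/389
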